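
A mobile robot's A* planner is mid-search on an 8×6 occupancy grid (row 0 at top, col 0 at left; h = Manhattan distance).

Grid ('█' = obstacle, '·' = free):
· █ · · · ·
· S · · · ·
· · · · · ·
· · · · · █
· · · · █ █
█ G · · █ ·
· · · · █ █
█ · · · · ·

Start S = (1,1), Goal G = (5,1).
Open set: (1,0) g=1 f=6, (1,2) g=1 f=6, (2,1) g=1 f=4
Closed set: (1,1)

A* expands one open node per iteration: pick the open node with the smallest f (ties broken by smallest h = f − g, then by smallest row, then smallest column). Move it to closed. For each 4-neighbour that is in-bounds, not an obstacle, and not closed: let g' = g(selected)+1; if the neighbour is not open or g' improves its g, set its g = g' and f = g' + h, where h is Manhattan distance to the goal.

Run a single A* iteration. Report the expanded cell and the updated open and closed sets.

step 1: expand (2,1) (f=4, h=3) → closed; open now [(1,0) g=1 f=6, (1,2) g=1 f=6, (2,0) g=2 f=6, (2,2) g=2 f=6, (3,1) g=2 f=4]

expanded=(2,1); open=[(1,0) g=1 f=6, (1,2) g=1 f=6, (2,0) g=2 f=6, (2,2) g=2 f=6, (3,1) g=2 f=4]; closed=[(1,1), (2,1)]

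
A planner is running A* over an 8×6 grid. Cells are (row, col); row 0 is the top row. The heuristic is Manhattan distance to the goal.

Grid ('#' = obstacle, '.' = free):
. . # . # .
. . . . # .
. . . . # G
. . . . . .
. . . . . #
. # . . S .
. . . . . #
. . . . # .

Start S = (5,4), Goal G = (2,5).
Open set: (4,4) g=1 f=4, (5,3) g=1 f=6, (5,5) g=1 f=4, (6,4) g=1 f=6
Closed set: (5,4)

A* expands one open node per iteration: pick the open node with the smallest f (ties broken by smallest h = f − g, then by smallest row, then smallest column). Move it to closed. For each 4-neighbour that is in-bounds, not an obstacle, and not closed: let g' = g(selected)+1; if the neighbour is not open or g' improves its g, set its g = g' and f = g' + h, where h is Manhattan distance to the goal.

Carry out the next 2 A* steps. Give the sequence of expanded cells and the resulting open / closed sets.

order=[(4,4) → (3,4)]; open=[(3,3) g=3 f=6, (3,5) g=3 f=4, (4,3) g=2 f=6, (5,3) g=1 f=6, (5,5) g=1 f=4, (6,4) g=1 f=6]; closed=[(3,4), (4,4), (5,4)]

step 1: expand (4,4) (f=4, h=3) → closed; open now [(3,4) g=2 f=4, (4,3) g=2 f=6, (5,3) g=1 f=6, (5,5) g=1 f=4, (6,4) g=1 f=6]
step 2: expand (3,4) (f=4, h=2) → closed; open now [(3,3) g=3 f=6, (3,5) g=3 f=4, (4,3) g=2 f=6, (5,3) g=1 f=6, (5,5) g=1 f=4, (6,4) g=1 f=6]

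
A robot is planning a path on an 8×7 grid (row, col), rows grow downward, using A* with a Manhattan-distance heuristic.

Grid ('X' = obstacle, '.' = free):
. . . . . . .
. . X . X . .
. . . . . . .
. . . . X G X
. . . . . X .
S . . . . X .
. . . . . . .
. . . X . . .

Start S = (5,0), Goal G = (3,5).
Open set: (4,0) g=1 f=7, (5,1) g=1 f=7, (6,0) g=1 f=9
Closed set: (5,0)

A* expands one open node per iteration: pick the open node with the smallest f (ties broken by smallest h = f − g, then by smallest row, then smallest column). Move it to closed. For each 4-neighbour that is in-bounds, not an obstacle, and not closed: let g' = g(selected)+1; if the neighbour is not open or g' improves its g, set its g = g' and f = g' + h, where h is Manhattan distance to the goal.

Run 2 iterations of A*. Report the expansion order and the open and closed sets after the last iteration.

order=[(4,0) → (3,0)]; open=[(2,0) g=3 f=9, (3,1) g=3 f=7, (4,1) g=2 f=7, (5,1) g=1 f=7, (6,0) g=1 f=9]; closed=[(3,0), (4,0), (5,0)]

step 1: expand (4,0) (f=7, h=6) → closed; open now [(3,0) g=2 f=7, (4,1) g=2 f=7, (5,1) g=1 f=7, (6,0) g=1 f=9]
step 2: expand (3,0) (f=7, h=5) → closed; open now [(2,0) g=3 f=9, (3,1) g=3 f=7, (4,1) g=2 f=7, (5,1) g=1 f=7, (6,0) g=1 f=9]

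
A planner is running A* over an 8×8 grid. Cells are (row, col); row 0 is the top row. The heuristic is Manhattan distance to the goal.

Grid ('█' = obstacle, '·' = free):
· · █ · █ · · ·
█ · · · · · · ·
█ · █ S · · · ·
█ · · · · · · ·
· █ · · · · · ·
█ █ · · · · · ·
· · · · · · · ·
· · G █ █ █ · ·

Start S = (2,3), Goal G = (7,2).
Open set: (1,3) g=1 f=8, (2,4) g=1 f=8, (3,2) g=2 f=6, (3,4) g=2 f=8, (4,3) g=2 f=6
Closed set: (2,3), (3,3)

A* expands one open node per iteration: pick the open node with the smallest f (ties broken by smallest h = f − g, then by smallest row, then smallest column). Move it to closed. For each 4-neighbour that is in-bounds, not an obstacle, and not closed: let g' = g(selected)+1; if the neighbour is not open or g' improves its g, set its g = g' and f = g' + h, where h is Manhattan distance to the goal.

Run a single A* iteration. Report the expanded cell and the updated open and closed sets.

step 1: expand (3,2) (f=6, h=4) → closed; open now [(1,3) g=1 f=8, (2,4) g=1 f=8, (3,1) g=3 f=8, (3,4) g=2 f=8, (4,2) g=3 f=6, (4,3) g=2 f=6]

expanded=(3,2); open=[(1,3) g=1 f=8, (2,4) g=1 f=8, (3,1) g=3 f=8, (3,4) g=2 f=8, (4,2) g=3 f=6, (4,3) g=2 f=6]; closed=[(2,3), (3,2), (3,3)]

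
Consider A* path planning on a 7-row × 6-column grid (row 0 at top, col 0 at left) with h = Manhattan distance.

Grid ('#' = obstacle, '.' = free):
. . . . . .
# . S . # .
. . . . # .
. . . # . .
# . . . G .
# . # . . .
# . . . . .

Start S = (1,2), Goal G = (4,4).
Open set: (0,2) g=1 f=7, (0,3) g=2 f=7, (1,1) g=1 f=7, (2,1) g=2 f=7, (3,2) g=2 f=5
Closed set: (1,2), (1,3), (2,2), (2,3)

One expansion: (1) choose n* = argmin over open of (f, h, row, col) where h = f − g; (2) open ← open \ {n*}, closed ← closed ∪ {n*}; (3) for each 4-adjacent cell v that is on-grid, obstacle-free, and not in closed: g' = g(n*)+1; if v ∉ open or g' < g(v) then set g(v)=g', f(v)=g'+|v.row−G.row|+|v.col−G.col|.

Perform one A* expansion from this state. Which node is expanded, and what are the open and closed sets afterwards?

expanded=(3,2); open=[(0,2) g=1 f=7, (0,3) g=2 f=7, (1,1) g=1 f=7, (2,1) g=2 f=7, (3,1) g=3 f=7, (4,2) g=3 f=5]; closed=[(1,2), (1,3), (2,2), (2,3), (3,2)]

step 1: expand (3,2) (f=5, h=3) → closed; open now [(0,2) g=1 f=7, (0,3) g=2 f=7, (1,1) g=1 f=7, (2,1) g=2 f=7, (3,1) g=3 f=7, (4,2) g=3 f=5]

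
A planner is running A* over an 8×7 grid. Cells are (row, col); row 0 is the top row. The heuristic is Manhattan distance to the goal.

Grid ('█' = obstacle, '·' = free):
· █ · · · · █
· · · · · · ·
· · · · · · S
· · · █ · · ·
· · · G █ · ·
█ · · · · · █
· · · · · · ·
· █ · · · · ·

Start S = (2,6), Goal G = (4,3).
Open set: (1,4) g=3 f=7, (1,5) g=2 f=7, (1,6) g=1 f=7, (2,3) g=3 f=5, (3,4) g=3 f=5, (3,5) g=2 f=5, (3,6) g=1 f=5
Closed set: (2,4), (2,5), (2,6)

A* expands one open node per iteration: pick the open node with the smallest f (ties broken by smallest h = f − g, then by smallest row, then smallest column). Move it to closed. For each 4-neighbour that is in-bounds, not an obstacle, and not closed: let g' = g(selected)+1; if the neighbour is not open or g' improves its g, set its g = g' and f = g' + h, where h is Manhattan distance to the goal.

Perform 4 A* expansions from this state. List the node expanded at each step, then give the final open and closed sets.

order=[(2,3) → (3,4) → (3,5) → (4,5)]; open=[(1,3) g=4 f=7, (1,4) g=3 f=7, (1,5) g=2 f=7, (1,6) g=1 f=7, (2,2) g=4 f=7, (3,6) g=1 f=5, (4,6) g=4 f=7, (5,5) g=4 f=7]; closed=[(2,3), (2,4), (2,5), (2,6), (3,4), (3,5), (4,5)]

step 1: expand (2,3) (f=5, h=2) → closed; open now [(1,3) g=4 f=7, (1,4) g=3 f=7, (1,5) g=2 f=7, (1,6) g=1 f=7, (2,2) g=4 f=7, (3,4) g=3 f=5, (3,5) g=2 f=5, (3,6) g=1 f=5]
step 2: expand (3,4) (f=5, h=2) → closed; open now [(1,3) g=4 f=7, (1,4) g=3 f=7, (1,5) g=2 f=7, (1,6) g=1 f=7, (2,2) g=4 f=7, (3,5) g=2 f=5, (3,6) g=1 f=5]
step 3: expand (3,5) (f=5, h=3) → closed; open now [(1,3) g=4 f=7, (1,4) g=3 f=7, (1,5) g=2 f=7, (1,6) g=1 f=7, (2,2) g=4 f=7, (3,6) g=1 f=5, (4,5) g=3 f=5]
step 4: expand (4,5) (f=5, h=2) → closed; open now [(1,3) g=4 f=7, (1,4) g=3 f=7, (1,5) g=2 f=7, (1,6) g=1 f=7, (2,2) g=4 f=7, (3,6) g=1 f=5, (4,6) g=4 f=7, (5,5) g=4 f=7]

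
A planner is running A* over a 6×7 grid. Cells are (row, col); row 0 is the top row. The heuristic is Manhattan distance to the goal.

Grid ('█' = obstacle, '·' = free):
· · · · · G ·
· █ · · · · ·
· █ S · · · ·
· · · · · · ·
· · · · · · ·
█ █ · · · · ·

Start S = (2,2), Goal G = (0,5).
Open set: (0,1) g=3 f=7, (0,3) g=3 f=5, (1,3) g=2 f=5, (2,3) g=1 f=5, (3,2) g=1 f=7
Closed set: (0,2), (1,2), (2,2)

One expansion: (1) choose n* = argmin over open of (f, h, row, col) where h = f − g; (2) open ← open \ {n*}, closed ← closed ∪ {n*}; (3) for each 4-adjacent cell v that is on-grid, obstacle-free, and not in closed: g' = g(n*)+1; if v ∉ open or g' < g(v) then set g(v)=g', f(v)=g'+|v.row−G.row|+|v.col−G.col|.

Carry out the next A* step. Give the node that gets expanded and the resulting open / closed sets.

expanded=(0,3); open=[(0,1) g=3 f=7, (0,4) g=4 f=5, (1,3) g=2 f=5, (2,3) g=1 f=5, (3,2) g=1 f=7]; closed=[(0,2), (0,3), (1,2), (2,2)]

step 1: expand (0,3) (f=5, h=2) → closed; open now [(0,1) g=3 f=7, (0,4) g=4 f=5, (1,3) g=2 f=5, (2,3) g=1 f=5, (3,2) g=1 f=7]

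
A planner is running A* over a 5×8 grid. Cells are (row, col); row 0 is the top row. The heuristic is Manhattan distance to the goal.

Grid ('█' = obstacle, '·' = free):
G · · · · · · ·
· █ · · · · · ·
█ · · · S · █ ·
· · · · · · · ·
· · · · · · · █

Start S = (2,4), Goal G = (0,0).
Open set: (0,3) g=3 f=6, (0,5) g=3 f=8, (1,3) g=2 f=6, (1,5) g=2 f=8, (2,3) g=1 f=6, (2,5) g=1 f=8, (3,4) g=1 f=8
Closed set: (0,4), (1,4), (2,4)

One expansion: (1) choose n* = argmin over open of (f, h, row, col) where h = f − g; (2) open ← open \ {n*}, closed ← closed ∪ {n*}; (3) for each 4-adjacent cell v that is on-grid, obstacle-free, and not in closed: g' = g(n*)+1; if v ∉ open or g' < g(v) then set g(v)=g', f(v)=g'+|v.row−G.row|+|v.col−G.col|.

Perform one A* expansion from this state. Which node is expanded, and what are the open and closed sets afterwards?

step 1: expand (0,3) (f=6, h=3) → closed; open now [(0,2) g=4 f=6, (0,5) g=3 f=8, (1,3) g=2 f=6, (1,5) g=2 f=8, (2,3) g=1 f=6, (2,5) g=1 f=8, (3,4) g=1 f=8]

expanded=(0,3); open=[(0,2) g=4 f=6, (0,5) g=3 f=8, (1,3) g=2 f=6, (1,5) g=2 f=8, (2,3) g=1 f=6, (2,5) g=1 f=8, (3,4) g=1 f=8]; closed=[(0,3), (0,4), (1,4), (2,4)]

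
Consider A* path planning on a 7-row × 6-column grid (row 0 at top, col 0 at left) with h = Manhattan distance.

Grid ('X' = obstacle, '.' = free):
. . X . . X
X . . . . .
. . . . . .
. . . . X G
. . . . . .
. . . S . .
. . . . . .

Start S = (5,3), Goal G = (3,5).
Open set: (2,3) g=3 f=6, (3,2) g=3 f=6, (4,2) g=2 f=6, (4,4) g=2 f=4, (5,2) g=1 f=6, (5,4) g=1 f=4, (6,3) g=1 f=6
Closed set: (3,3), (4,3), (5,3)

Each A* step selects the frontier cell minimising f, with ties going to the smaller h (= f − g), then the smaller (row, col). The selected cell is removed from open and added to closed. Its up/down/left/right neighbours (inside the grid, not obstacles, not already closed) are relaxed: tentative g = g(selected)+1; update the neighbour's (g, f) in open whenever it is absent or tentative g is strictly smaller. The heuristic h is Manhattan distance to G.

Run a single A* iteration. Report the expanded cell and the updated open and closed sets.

expanded=(4,4); open=[(2,3) g=3 f=6, (3,2) g=3 f=6, (4,2) g=2 f=6, (4,5) g=3 f=4, (5,2) g=1 f=6, (5,4) g=1 f=4, (6,3) g=1 f=6]; closed=[(3,3), (4,3), (4,4), (5,3)]

step 1: expand (4,4) (f=4, h=2) → closed; open now [(2,3) g=3 f=6, (3,2) g=3 f=6, (4,2) g=2 f=6, (4,5) g=3 f=4, (5,2) g=1 f=6, (5,4) g=1 f=4, (6,3) g=1 f=6]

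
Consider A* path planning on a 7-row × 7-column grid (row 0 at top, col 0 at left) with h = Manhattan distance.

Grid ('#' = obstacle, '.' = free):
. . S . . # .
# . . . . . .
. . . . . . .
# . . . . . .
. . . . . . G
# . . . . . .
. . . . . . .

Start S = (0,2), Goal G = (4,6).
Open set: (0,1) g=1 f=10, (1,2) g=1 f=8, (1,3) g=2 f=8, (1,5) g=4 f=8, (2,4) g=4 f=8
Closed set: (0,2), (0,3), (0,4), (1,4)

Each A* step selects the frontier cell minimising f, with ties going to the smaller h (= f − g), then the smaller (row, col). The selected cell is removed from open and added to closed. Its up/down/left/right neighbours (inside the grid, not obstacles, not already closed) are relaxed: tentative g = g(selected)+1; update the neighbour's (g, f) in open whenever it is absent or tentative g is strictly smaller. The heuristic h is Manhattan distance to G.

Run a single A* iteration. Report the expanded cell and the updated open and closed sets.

step 1: expand (1,5) (f=8, h=4) → closed; open now [(0,1) g=1 f=10, (1,2) g=1 f=8, (1,3) g=2 f=8, (1,6) g=5 f=8, (2,4) g=4 f=8, (2,5) g=5 f=8]

expanded=(1,5); open=[(0,1) g=1 f=10, (1,2) g=1 f=8, (1,3) g=2 f=8, (1,6) g=5 f=8, (2,4) g=4 f=8, (2,5) g=5 f=8]; closed=[(0,2), (0,3), (0,4), (1,4), (1,5)]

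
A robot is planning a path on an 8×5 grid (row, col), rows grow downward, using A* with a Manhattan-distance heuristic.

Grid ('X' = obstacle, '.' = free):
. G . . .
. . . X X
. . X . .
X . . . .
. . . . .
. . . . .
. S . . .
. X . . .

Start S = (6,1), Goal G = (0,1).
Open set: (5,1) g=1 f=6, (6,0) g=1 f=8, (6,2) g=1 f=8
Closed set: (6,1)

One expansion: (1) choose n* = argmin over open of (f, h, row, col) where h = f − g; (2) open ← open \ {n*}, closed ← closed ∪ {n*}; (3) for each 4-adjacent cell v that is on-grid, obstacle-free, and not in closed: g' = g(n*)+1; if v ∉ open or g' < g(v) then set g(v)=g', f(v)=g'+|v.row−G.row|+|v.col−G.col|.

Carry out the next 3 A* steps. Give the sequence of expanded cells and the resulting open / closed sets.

order=[(5,1) → (4,1) → (3,1)]; open=[(2,1) g=4 f=6, (3,2) g=4 f=8, (4,0) g=3 f=8, (4,2) g=3 f=8, (5,0) g=2 f=8, (5,2) g=2 f=8, (6,0) g=1 f=8, (6,2) g=1 f=8]; closed=[(3,1), (4,1), (5,1), (6,1)]

step 1: expand (5,1) (f=6, h=5) → closed; open now [(4,1) g=2 f=6, (5,0) g=2 f=8, (5,2) g=2 f=8, (6,0) g=1 f=8, (6,2) g=1 f=8]
step 2: expand (4,1) (f=6, h=4) → closed; open now [(3,1) g=3 f=6, (4,0) g=3 f=8, (4,2) g=3 f=8, (5,0) g=2 f=8, (5,2) g=2 f=8, (6,0) g=1 f=8, (6,2) g=1 f=8]
step 3: expand (3,1) (f=6, h=3) → closed; open now [(2,1) g=4 f=6, (3,2) g=4 f=8, (4,0) g=3 f=8, (4,2) g=3 f=8, (5,0) g=2 f=8, (5,2) g=2 f=8, (6,0) g=1 f=8, (6,2) g=1 f=8]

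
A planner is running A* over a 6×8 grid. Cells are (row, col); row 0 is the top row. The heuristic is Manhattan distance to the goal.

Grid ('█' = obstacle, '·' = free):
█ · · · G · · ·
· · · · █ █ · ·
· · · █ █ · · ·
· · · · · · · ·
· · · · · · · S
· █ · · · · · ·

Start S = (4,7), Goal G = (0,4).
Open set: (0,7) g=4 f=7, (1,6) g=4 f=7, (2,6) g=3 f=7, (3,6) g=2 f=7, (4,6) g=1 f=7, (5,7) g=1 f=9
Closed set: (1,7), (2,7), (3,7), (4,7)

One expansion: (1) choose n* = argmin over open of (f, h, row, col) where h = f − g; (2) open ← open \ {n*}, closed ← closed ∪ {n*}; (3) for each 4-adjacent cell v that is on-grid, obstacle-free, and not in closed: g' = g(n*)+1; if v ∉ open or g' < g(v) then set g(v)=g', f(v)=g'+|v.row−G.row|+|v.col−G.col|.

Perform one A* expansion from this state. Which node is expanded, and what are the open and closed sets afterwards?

expanded=(0,7); open=[(0,6) g=5 f=7, (1,6) g=4 f=7, (2,6) g=3 f=7, (3,6) g=2 f=7, (4,6) g=1 f=7, (5,7) g=1 f=9]; closed=[(0,7), (1,7), (2,7), (3,7), (4,7)]

step 1: expand (0,7) (f=7, h=3) → closed; open now [(0,6) g=5 f=7, (1,6) g=4 f=7, (2,6) g=3 f=7, (3,6) g=2 f=7, (4,6) g=1 f=7, (5,7) g=1 f=9]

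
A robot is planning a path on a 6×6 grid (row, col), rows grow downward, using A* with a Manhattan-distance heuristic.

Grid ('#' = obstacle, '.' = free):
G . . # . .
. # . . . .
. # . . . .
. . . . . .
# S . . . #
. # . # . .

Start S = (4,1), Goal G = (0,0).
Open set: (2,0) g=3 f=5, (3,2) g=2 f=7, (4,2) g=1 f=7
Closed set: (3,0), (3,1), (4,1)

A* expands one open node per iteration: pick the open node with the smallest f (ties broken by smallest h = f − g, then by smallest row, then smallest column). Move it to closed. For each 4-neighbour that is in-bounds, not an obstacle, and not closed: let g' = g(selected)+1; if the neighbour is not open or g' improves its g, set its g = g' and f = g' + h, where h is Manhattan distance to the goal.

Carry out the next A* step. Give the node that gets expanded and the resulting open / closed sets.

step 1: expand (2,0) (f=5, h=2) → closed; open now [(1,0) g=4 f=5, (3,2) g=2 f=7, (4,2) g=1 f=7]

expanded=(2,0); open=[(1,0) g=4 f=5, (3,2) g=2 f=7, (4,2) g=1 f=7]; closed=[(2,0), (3,0), (3,1), (4,1)]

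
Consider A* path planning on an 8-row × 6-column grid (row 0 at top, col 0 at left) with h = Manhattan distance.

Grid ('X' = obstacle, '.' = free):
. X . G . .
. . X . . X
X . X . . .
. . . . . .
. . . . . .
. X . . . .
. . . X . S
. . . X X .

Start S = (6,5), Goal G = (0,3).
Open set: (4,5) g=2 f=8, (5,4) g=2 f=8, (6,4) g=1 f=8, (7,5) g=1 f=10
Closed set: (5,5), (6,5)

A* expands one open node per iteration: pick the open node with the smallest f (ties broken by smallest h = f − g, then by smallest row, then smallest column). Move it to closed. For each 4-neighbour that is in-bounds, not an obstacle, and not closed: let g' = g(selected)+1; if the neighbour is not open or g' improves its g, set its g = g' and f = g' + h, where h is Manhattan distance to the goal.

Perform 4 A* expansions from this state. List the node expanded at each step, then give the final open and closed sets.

order=[(4,5) → (3,5) → (2,5) → (2,4)]; open=[(1,4) g=6 f=8, (2,3) g=6 f=8, (3,4) g=4 f=8, (4,4) g=3 f=8, (5,4) g=2 f=8, (6,4) g=1 f=8, (7,5) g=1 f=10]; closed=[(2,4), (2,5), (3,5), (4,5), (5,5), (6,5)]

step 1: expand (4,5) (f=8, h=6) → closed; open now [(3,5) g=3 f=8, (4,4) g=3 f=8, (5,4) g=2 f=8, (6,4) g=1 f=8, (7,5) g=1 f=10]
step 2: expand (3,5) (f=8, h=5) → closed; open now [(2,5) g=4 f=8, (3,4) g=4 f=8, (4,4) g=3 f=8, (5,4) g=2 f=8, (6,4) g=1 f=8, (7,5) g=1 f=10]
step 3: expand (2,5) (f=8, h=4) → closed; open now [(2,4) g=5 f=8, (3,4) g=4 f=8, (4,4) g=3 f=8, (5,4) g=2 f=8, (6,4) g=1 f=8, (7,5) g=1 f=10]
step 4: expand (2,4) (f=8, h=3) → closed; open now [(1,4) g=6 f=8, (2,3) g=6 f=8, (3,4) g=4 f=8, (4,4) g=3 f=8, (5,4) g=2 f=8, (6,4) g=1 f=8, (7,5) g=1 f=10]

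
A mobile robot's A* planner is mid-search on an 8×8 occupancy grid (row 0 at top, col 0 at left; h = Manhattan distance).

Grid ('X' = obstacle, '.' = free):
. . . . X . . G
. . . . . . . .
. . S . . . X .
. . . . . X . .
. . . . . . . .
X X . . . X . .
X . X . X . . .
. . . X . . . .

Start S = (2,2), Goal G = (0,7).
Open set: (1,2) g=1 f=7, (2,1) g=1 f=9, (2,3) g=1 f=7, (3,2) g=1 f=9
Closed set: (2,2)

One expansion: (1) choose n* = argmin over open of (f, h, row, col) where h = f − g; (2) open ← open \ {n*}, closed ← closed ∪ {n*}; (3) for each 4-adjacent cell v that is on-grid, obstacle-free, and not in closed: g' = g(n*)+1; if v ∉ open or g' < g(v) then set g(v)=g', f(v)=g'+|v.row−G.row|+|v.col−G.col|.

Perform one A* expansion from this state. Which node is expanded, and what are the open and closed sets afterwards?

step 1: expand (1,2) (f=7, h=6) → closed; open now [(0,2) g=2 f=7, (1,1) g=2 f=9, (1,3) g=2 f=7, (2,1) g=1 f=9, (2,3) g=1 f=7, (3,2) g=1 f=9]

expanded=(1,2); open=[(0,2) g=2 f=7, (1,1) g=2 f=9, (1,3) g=2 f=7, (2,1) g=1 f=9, (2,3) g=1 f=7, (3,2) g=1 f=9]; closed=[(1,2), (2,2)]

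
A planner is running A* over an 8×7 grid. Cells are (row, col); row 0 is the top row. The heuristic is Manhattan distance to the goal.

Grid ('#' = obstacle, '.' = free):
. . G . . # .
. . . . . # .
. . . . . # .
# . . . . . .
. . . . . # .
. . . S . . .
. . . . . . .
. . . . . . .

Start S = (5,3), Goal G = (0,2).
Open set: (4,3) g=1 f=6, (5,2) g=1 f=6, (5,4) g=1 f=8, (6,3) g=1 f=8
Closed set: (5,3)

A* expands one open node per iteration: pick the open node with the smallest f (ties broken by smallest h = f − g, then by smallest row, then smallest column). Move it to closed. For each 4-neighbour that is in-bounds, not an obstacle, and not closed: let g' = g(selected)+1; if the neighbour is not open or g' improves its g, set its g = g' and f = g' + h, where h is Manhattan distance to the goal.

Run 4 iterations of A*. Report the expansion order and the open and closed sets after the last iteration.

order=[(4,3) → (3,3) → (2,3) → (1,3)]; open=[(0,3) g=5 f=6, (1,2) g=5 f=6, (1,4) g=5 f=8, (2,2) g=4 f=6, (2,4) g=4 f=8, (3,2) g=3 f=6, (3,4) g=3 f=8, (4,2) g=2 f=6, (4,4) g=2 f=8, (5,2) g=1 f=6, (5,4) g=1 f=8, (6,3) g=1 f=8]; closed=[(1,3), (2,3), (3,3), (4,3), (5,3)]

step 1: expand (4,3) (f=6, h=5) → closed; open now [(3,3) g=2 f=6, (4,2) g=2 f=6, (4,4) g=2 f=8, (5,2) g=1 f=6, (5,4) g=1 f=8, (6,3) g=1 f=8]
step 2: expand (3,3) (f=6, h=4) → closed; open now [(2,3) g=3 f=6, (3,2) g=3 f=6, (3,4) g=3 f=8, (4,2) g=2 f=6, (4,4) g=2 f=8, (5,2) g=1 f=6, (5,4) g=1 f=8, (6,3) g=1 f=8]
step 3: expand (2,3) (f=6, h=3) → closed; open now [(1,3) g=4 f=6, (2,2) g=4 f=6, (2,4) g=4 f=8, (3,2) g=3 f=6, (3,4) g=3 f=8, (4,2) g=2 f=6, (4,4) g=2 f=8, (5,2) g=1 f=6, (5,4) g=1 f=8, (6,3) g=1 f=8]
step 4: expand (1,3) (f=6, h=2) → closed; open now [(0,3) g=5 f=6, (1,2) g=5 f=6, (1,4) g=5 f=8, (2,2) g=4 f=6, (2,4) g=4 f=8, (3,2) g=3 f=6, (3,4) g=3 f=8, (4,2) g=2 f=6, (4,4) g=2 f=8, (5,2) g=1 f=6, (5,4) g=1 f=8, (6,3) g=1 f=8]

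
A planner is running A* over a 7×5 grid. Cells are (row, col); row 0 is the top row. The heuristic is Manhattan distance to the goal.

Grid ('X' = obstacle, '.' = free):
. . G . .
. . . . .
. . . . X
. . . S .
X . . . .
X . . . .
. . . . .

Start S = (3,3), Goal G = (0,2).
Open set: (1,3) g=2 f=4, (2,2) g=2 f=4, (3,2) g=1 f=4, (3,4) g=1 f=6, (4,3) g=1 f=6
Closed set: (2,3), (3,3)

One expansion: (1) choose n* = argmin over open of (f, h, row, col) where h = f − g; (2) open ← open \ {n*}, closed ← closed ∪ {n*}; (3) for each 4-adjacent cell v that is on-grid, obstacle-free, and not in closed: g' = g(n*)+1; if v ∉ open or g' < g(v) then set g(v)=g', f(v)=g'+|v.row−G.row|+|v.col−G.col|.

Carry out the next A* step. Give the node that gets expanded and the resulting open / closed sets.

expanded=(1,3); open=[(0,3) g=3 f=4, (1,2) g=3 f=4, (1,4) g=3 f=6, (2,2) g=2 f=4, (3,2) g=1 f=4, (3,4) g=1 f=6, (4,3) g=1 f=6]; closed=[(1,3), (2,3), (3,3)]

step 1: expand (1,3) (f=4, h=2) → closed; open now [(0,3) g=3 f=4, (1,2) g=3 f=4, (1,4) g=3 f=6, (2,2) g=2 f=4, (3,2) g=1 f=4, (3,4) g=1 f=6, (4,3) g=1 f=6]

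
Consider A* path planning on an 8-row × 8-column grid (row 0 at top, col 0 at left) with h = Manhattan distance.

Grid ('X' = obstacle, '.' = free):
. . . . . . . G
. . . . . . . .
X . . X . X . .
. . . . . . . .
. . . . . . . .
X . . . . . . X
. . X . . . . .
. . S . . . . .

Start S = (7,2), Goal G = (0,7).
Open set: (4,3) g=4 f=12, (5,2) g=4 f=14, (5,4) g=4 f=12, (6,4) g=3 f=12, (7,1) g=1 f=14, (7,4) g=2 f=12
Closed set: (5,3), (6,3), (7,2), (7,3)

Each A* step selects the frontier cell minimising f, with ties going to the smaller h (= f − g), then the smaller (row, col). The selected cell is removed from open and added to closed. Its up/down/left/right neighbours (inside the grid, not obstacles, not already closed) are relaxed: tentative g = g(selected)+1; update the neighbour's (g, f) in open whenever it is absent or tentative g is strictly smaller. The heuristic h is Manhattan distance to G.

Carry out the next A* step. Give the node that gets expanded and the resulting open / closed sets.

step 1: expand (4,3) (f=12, h=8) → closed; open now [(3,3) g=5 f=12, (4,2) g=5 f=14, (4,4) g=5 f=12, (5,2) g=4 f=14, (5,4) g=4 f=12, (6,4) g=3 f=12, (7,1) g=1 f=14, (7,4) g=2 f=12]

expanded=(4,3); open=[(3,3) g=5 f=12, (4,2) g=5 f=14, (4,4) g=5 f=12, (5,2) g=4 f=14, (5,4) g=4 f=12, (6,4) g=3 f=12, (7,1) g=1 f=14, (7,4) g=2 f=12]; closed=[(4,3), (5,3), (6,3), (7,2), (7,3)]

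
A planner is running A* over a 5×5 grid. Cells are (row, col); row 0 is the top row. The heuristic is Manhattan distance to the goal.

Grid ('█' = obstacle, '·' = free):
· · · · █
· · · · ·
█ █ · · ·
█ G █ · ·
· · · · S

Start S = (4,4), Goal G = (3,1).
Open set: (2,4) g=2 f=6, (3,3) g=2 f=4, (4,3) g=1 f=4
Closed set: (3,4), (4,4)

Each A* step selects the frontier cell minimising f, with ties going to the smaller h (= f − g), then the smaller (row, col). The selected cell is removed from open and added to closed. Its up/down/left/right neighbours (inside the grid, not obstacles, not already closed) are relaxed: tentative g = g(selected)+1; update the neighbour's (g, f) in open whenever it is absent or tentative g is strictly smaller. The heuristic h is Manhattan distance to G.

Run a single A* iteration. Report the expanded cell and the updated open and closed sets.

expanded=(3,3); open=[(2,3) g=3 f=6, (2,4) g=2 f=6, (4,3) g=1 f=4]; closed=[(3,3), (3,4), (4,4)]

step 1: expand (3,3) (f=4, h=2) → closed; open now [(2,3) g=3 f=6, (2,4) g=2 f=6, (4,3) g=1 f=4]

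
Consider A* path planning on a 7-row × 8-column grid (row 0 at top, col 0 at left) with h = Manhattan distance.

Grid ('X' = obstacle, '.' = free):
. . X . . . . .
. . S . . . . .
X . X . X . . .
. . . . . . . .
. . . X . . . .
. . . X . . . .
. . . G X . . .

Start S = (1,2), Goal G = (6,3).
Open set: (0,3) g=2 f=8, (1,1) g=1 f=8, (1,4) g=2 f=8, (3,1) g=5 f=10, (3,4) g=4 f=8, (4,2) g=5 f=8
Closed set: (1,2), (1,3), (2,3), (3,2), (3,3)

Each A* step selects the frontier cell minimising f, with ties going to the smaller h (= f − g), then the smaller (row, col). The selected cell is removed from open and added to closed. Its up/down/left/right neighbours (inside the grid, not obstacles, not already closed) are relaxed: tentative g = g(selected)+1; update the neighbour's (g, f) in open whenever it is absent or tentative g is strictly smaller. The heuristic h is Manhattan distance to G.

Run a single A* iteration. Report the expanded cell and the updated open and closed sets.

expanded=(4,2); open=[(0,3) g=2 f=8, (1,1) g=1 f=8, (1,4) g=2 f=8, (3,1) g=5 f=10, (3,4) g=4 f=8, (4,1) g=6 f=10, (5,2) g=6 f=8]; closed=[(1,2), (1,3), (2,3), (3,2), (3,3), (4,2)]

step 1: expand (4,2) (f=8, h=3) → closed; open now [(0,3) g=2 f=8, (1,1) g=1 f=8, (1,4) g=2 f=8, (3,1) g=5 f=10, (3,4) g=4 f=8, (4,1) g=6 f=10, (5,2) g=6 f=8]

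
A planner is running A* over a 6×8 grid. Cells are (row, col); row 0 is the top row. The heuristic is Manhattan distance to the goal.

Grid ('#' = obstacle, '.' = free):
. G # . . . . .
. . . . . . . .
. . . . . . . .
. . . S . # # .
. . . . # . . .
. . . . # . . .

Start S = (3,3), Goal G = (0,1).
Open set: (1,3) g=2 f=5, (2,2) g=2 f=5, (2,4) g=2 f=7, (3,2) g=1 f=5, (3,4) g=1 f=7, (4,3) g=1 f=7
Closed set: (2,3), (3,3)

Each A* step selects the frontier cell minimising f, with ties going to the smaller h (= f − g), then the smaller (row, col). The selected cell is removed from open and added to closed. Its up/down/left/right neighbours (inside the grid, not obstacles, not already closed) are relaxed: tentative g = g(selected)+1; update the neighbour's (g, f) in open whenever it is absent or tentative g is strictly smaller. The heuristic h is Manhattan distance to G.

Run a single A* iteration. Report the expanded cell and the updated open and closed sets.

step 1: expand (1,3) (f=5, h=3) → closed; open now [(0,3) g=3 f=5, (1,2) g=3 f=5, (1,4) g=3 f=7, (2,2) g=2 f=5, (2,4) g=2 f=7, (3,2) g=1 f=5, (3,4) g=1 f=7, (4,3) g=1 f=7]

expanded=(1,3); open=[(0,3) g=3 f=5, (1,2) g=3 f=5, (1,4) g=3 f=7, (2,2) g=2 f=5, (2,4) g=2 f=7, (3,2) g=1 f=5, (3,4) g=1 f=7, (4,3) g=1 f=7]; closed=[(1,3), (2,3), (3,3)]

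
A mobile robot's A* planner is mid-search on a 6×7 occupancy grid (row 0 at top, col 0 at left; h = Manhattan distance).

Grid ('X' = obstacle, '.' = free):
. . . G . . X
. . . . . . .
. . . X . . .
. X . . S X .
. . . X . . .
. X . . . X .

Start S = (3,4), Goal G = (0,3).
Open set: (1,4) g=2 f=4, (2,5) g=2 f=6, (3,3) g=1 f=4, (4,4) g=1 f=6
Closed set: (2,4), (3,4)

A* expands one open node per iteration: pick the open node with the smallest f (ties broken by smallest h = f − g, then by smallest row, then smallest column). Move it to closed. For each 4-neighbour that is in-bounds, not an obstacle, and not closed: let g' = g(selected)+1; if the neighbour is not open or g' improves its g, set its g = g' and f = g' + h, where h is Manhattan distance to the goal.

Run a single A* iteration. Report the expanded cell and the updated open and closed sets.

step 1: expand (1,4) (f=4, h=2) → closed; open now [(0,4) g=3 f=4, (1,3) g=3 f=4, (1,5) g=3 f=6, (2,5) g=2 f=6, (3,3) g=1 f=4, (4,4) g=1 f=6]

expanded=(1,4); open=[(0,4) g=3 f=4, (1,3) g=3 f=4, (1,5) g=3 f=6, (2,5) g=2 f=6, (3,3) g=1 f=4, (4,4) g=1 f=6]; closed=[(1,4), (2,4), (3,4)]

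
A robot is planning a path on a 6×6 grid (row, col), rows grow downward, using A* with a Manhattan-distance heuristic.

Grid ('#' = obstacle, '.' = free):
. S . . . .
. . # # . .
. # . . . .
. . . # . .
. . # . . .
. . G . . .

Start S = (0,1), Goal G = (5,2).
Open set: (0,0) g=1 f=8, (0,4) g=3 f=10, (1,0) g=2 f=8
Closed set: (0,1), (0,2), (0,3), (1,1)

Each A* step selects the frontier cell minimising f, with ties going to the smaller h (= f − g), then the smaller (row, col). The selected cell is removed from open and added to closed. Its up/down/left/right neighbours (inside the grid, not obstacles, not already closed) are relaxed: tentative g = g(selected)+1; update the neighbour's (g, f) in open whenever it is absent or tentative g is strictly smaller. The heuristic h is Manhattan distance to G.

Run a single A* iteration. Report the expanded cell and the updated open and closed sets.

expanded=(1,0); open=[(0,0) g=1 f=8, (0,4) g=3 f=10, (2,0) g=3 f=8]; closed=[(0,1), (0,2), (0,3), (1,0), (1,1)]

step 1: expand (1,0) (f=8, h=6) → closed; open now [(0,0) g=1 f=8, (0,4) g=3 f=10, (2,0) g=3 f=8]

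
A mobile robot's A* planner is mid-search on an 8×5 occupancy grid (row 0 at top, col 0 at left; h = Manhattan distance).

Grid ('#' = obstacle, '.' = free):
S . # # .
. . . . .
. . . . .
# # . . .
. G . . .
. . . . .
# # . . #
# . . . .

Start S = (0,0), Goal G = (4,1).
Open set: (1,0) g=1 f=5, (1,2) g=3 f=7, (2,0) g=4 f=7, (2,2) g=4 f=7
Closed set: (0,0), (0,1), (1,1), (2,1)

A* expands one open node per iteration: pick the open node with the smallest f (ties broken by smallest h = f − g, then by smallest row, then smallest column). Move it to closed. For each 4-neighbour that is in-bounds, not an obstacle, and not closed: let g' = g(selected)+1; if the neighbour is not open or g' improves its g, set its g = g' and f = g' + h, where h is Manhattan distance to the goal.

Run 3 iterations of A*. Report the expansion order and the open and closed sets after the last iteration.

step 1: expand (1,0) (f=5, h=4) → closed; open now [(1,2) g=3 f=7, (2,0) g=2 f=5, (2,2) g=4 f=7]
step 2: expand (2,0) (f=5, h=3) → closed; open now [(1,2) g=3 f=7, (2,2) g=4 f=7]
step 3: expand (2,2) (f=7, h=3) → closed; open now [(1,2) g=3 f=7, (2,3) g=5 f=9, (3,2) g=5 f=7]

order=[(1,0) → (2,0) → (2,2)]; open=[(1,2) g=3 f=7, (2,3) g=5 f=9, (3,2) g=5 f=7]; closed=[(0,0), (0,1), (1,0), (1,1), (2,0), (2,1), (2,2)]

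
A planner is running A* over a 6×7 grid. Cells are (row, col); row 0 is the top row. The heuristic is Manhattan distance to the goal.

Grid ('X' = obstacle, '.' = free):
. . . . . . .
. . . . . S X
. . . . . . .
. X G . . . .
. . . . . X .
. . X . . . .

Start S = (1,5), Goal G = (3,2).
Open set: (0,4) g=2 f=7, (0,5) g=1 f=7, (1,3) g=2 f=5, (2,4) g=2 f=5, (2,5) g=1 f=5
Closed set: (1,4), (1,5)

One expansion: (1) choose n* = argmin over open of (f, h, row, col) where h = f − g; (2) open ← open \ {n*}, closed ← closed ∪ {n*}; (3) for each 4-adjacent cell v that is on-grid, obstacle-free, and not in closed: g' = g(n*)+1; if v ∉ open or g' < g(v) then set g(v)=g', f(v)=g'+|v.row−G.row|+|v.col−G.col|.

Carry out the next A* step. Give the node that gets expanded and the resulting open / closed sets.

step 1: expand (1,3) (f=5, h=3) → closed; open now [(0,3) g=3 f=7, (0,4) g=2 f=7, (0,5) g=1 f=7, (1,2) g=3 f=5, (2,3) g=3 f=5, (2,4) g=2 f=5, (2,5) g=1 f=5]

expanded=(1,3); open=[(0,3) g=3 f=7, (0,4) g=2 f=7, (0,5) g=1 f=7, (1,2) g=3 f=5, (2,3) g=3 f=5, (2,4) g=2 f=5, (2,5) g=1 f=5]; closed=[(1,3), (1,4), (1,5)]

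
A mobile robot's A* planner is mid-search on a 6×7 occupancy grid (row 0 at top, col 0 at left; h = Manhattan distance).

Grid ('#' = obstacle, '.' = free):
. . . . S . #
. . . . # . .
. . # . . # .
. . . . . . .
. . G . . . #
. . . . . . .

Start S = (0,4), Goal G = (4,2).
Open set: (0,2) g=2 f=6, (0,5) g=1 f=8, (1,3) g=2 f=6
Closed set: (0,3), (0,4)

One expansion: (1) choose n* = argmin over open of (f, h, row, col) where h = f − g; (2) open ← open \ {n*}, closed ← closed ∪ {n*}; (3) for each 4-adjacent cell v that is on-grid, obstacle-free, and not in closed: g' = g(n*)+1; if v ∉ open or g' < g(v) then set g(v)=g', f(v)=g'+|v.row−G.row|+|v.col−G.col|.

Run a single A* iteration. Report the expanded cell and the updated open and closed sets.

step 1: expand (0,2) (f=6, h=4) → closed; open now [(0,1) g=3 f=8, (0,5) g=1 f=8, (1,2) g=3 f=6, (1,3) g=2 f=6]

expanded=(0,2); open=[(0,1) g=3 f=8, (0,5) g=1 f=8, (1,2) g=3 f=6, (1,3) g=2 f=6]; closed=[(0,2), (0,3), (0,4)]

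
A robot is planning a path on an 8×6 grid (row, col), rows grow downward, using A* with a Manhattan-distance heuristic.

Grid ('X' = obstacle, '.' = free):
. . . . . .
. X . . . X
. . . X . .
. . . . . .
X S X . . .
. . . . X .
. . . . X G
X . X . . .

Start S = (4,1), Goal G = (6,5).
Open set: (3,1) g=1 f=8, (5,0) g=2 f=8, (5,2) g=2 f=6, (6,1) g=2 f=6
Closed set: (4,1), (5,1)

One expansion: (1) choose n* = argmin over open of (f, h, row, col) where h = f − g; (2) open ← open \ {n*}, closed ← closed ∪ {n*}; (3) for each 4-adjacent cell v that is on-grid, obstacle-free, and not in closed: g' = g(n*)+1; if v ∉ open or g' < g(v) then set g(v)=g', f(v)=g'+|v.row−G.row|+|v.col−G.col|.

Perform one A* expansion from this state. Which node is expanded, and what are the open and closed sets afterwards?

step 1: expand (5,2) (f=6, h=4) → closed; open now [(3,1) g=1 f=8, (5,0) g=2 f=8, (5,3) g=3 f=6, (6,1) g=2 f=6, (6,2) g=3 f=6]

expanded=(5,2); open=[(3,1) g=1 f=8, (5,0) g=2 f=8, (5,3) g=3 f=6, (6,1) g=2 f=6, (6,2) g=3 f=6]; closed=[(4,1), (5,1), (5,2)]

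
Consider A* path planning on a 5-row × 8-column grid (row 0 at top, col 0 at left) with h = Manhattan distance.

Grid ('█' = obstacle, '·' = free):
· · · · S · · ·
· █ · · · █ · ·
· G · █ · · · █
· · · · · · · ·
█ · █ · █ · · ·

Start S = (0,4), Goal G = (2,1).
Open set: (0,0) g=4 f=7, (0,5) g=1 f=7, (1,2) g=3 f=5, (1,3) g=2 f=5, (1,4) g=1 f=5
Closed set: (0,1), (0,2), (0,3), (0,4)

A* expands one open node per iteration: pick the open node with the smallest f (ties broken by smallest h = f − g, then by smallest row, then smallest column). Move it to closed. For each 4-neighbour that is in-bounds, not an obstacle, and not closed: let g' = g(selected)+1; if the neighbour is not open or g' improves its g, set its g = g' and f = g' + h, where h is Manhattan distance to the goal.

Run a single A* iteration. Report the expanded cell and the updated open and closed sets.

step 1: expand (1,2) (f=5, h=2) → closed; open now [(0,0) g=4 f=7, (0,5) g=1 f=7, (1,3) g=2 f=5, (1,4) g=1 f=5, (2,2) g=4 f=5]

expanded=(1,2); open=[(0,0) g=4 f=7, (0,5) g=1 f=7, (1,3) g=2 f=5, (1,4) g=1 f=5, (2,2) g=4 f=5]; closed=[(0,1), (0,2), (0,3), (0,4), (1,2)]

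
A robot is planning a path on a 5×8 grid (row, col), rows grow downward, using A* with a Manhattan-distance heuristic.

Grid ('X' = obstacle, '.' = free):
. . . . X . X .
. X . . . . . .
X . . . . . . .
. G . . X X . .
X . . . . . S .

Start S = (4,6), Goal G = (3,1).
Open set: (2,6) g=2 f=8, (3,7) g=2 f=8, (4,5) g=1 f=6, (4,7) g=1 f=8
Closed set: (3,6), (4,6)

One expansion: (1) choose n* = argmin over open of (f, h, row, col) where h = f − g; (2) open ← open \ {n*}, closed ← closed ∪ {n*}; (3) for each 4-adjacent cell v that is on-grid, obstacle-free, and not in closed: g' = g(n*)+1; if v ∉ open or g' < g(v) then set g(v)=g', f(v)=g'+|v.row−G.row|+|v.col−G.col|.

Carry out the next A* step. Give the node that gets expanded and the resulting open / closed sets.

step 1: expand (4,5) (f=6, h=5) → closed; open now [(2,6) g=2 f=8, (3,7) g=2 f=8, (4,4) g=2 f=6, (4,7) g=1 f=8]

expanded=(4,5); open=[(2,6) g=2 f=8, (3,7) g=2 f=8, (4,4) g=2 f=6, (4,7) g=1 f=8]; closed=[(3,6), (4,5), (4,6)]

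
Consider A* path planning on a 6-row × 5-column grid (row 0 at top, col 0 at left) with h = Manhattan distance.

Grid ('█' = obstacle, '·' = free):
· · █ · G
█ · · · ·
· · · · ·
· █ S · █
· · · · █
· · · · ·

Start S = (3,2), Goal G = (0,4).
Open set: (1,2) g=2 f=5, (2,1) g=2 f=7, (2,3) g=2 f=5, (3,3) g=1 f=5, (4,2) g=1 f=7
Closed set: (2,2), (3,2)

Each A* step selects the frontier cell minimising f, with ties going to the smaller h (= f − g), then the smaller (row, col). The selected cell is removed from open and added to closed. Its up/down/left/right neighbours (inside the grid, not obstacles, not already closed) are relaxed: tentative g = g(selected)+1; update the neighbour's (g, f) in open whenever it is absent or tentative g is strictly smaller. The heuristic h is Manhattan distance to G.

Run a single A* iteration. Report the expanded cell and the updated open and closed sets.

step 1: expand (1,2) (f=5, h=3) → closed; open now [(1,1) g=3 f=7, (1,3) g=3 f=5, (2,1) g=2 f=7, (2,3) g=2 f=5, (3,3) g=1 f=5, (4,2) g=1 f=7]

expanded=(1,2); open=[(1,1) g=3 f=7, (1,3) g=3 f=5, (2,1) g=2 f=7, (2,3) g=2 f=5, (3,3) g=1 f=5, (4,2) g=1 f=7]; closed=[(1,2), (2,2), (3,2)]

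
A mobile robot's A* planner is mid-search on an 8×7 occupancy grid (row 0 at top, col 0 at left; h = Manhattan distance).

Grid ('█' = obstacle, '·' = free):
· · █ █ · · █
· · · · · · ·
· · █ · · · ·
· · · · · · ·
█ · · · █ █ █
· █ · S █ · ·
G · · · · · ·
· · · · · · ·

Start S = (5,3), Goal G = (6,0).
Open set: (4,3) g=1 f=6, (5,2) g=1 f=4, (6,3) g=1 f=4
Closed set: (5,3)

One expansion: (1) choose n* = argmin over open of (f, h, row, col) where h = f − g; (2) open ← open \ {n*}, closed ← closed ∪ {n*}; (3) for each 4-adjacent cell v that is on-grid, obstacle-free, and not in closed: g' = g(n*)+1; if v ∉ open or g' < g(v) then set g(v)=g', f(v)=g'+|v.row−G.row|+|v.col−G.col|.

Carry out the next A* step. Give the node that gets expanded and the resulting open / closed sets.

expanded=(5,2); open=[(4,2) g=2 f=6, (4,3) g=1 f=6, (6,2) g=2 f=4, (6,3) g=1 f=4]; closed=[(5,2), (5,3)]

step 1: expand (5,2) (f=4, h=3) → closed; open now [(4,2) g=2 f=6, (4,3) g=1 f=6, (6,2) g=2 f=4, (6,3) g=1 f=4]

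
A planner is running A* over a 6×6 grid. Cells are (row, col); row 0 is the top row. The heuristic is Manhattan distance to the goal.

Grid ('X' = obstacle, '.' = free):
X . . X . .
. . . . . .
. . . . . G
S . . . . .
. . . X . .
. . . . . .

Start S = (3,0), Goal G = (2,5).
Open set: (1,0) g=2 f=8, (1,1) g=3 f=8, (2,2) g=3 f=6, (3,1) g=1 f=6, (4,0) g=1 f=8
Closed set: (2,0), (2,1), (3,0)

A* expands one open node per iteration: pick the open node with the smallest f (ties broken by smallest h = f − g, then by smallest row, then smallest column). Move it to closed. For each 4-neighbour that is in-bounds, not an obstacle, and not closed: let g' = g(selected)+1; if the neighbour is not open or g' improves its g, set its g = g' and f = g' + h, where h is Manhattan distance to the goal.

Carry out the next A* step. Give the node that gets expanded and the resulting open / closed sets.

step 1: expand (2,2) (f=6, h=3) → closed; open now [(1,0) g=2 f=8, (1,1) g=3 f=8, (1,2) g=4 f=8, (2,3) g=4 f=6, (3,1) g=1 f=6, (3,2) g=4 f=8, (4,0) g=1 f=8]

expanded=(2,2); open=[(1,0) g=2 f=8, (1,1) g=3 f=8, (1,2) g=4 f=8, (2,3) g=4 f=6, (3,1) g=1 f=6, (3,2) g=4 f=8, (4,0) g=1 f=8]; closed=[(2,0), (2,1), (2,2), (3,0)]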